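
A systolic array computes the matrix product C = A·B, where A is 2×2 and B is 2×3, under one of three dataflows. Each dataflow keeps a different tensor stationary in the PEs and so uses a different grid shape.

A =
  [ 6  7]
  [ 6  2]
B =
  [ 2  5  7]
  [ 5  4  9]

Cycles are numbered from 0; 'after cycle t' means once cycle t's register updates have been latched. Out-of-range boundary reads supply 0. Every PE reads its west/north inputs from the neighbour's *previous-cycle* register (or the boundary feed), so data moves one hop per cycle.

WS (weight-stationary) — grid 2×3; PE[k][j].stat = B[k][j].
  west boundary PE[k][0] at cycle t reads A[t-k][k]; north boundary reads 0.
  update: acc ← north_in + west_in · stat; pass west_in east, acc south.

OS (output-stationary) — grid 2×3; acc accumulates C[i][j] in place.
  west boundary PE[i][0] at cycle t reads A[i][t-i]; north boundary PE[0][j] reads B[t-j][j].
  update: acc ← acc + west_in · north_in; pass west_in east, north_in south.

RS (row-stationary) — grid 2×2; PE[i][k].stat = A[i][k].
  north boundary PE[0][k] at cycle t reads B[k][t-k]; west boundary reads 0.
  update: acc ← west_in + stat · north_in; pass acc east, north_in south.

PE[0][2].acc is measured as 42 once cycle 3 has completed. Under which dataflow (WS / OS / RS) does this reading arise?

dataflow = WS

WS [2×3] PE[0][2] across cycles:
  step 0 · PE0,2: acc=0; fwd→0 fwd↓0
  step 1 · PE0,2: acc=0; fwd→0 fwd↓0
  step 2 · PE0,2: acc=42; fwd→6 fwd↓42
  step 3 · PE0,2: acc=42; fwd→6 fwd↓42
OS [2×3] PE[0][2] across cycles:
  step 0 · PE0,2: acc=0; fwd→0 fwd↓0
  step 1 · PE0,2: acc=0; fwd→0 fwd↓0
  step 2 · PE0,2: acc=42; fwd→6 fwd↓7
  step 3 · PE0,2: acc=105; fwd→7 fwd↓9
RS (2×2): PE[0][2] does not exist.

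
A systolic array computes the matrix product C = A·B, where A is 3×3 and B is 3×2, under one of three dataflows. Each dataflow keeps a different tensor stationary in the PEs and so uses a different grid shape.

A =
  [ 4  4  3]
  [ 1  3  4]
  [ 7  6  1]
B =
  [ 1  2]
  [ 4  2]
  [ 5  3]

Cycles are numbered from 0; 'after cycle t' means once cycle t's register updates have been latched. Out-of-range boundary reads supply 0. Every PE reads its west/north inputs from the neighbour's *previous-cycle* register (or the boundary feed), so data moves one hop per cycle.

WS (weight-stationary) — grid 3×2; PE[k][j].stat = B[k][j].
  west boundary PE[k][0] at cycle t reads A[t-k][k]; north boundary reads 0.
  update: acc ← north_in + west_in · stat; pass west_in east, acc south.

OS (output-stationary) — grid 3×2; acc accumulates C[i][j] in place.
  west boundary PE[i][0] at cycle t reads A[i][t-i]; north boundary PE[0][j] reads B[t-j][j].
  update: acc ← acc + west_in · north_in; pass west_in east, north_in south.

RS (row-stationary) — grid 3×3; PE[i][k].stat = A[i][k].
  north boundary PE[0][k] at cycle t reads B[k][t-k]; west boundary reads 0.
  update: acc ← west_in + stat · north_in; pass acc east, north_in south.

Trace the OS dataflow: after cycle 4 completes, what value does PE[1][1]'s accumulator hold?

PE[1][1].acc = 20

OS (3×2). Following PE[1][1] plus its west/north inputs:
  t=0 PE[0][1]: acc=0 h=0 v=0
  t=0 PE[1][0]: acc=0 h=0 v=0
  t=0 PE[1][1]: acc=0 h=0 v=0
  t=1 PE[0][1]: acc=8 h=4 v=2
  t=1 PE[1][0]: acc=1 h=1 v=1
  t=1 PE[1][1]: acc=0 h=0 v=0
  t=2 PE[0][1]: acc=16 h=4 v=2
  t=2 PE[1][0]: acc=13 h=3 v=4
  t=2 PE[1][1]: acc=2 h=1 v=2
  t=3 PE[0][1]: acc=25 h=3 v=3
  t=3 PE[1][0]: acc=33 h=4 v=5
  t=3 PE[1][1]: acc=8 h=3 v=2
  t=4 PE[0][1]: acc=25 h=0 v=0
  t=4 PE[1][0]: acc=33 h=0 v=0
  t=4 PE[1][1]: acc=20 h=4 v=3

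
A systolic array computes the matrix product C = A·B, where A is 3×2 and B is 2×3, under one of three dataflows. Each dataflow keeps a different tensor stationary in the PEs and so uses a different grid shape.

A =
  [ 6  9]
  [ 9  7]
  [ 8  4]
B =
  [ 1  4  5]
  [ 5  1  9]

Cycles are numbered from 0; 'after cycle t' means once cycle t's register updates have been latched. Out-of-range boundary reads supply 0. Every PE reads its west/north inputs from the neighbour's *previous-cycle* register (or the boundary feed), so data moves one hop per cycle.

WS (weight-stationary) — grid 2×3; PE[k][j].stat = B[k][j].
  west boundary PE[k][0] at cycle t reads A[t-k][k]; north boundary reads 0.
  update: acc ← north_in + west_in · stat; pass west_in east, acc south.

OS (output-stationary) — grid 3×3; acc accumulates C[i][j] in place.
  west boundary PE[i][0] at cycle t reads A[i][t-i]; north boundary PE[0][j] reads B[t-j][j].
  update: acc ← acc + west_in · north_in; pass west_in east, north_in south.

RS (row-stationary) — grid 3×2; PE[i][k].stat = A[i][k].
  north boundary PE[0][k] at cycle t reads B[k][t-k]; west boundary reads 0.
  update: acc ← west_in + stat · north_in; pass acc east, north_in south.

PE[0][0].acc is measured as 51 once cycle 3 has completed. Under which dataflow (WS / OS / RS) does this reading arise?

Under WS (2×3), PE[0][0]:
  step 0 · PE0,0: acc=6; fwd→6 fwd↓6
  step 1 · PE0,0: acc=9; fwd→9 fwd↓9
  step 2 · PE0,0: acc=8; fwd→8 fwd↓8
  step 3 · PE0,0: acc=0; fwd→0 fwd↓0
Under OS (3×3), PE[0][0]:
  step 0 · PE0,0: acc=6; fwd→6 fwd↓1
  step 1 · PE0,0: acc=51; fwd→9 fwd↓5
  step 2 · PE0,0: acc=51; fwd→0 fwd↓0
  step 3 · PE0,0: acc=51; fwd→0 fwd↓0
Under RS (3×2), PE[0][0]:
  step 0 · PE0,0: acc=6; fwd→6 fwd↓1
  step 1 · PE0,0: acc=24; fwd→24 fwd↓4
  step 2 · PE0,0: acc=30; fwd→30 fwd↓5
  step 3 · PE0,0: acc=0; fwd→0 fwd↓0

dataflow = OS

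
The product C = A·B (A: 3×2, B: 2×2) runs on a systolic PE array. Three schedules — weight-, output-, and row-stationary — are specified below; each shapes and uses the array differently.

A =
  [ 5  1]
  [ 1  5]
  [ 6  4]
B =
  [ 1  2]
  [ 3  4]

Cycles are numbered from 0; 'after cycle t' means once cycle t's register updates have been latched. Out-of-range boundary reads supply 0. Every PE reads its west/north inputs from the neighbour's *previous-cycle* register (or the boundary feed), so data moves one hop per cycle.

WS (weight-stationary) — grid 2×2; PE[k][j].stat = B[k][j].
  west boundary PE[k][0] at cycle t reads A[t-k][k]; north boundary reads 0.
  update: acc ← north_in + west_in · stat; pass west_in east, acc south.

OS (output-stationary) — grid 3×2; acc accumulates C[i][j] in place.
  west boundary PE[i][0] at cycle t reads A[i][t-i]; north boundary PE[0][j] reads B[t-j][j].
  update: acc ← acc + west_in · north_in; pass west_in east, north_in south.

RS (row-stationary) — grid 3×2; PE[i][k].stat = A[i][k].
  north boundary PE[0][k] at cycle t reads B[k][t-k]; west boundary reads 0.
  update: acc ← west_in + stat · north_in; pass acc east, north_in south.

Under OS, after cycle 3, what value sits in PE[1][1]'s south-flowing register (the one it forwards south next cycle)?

register = 4

Tracing OS — 3×2 array, target PE[1][1]:
  @0  [0,1]  acc 0  |  →0  ↓0
  @0  [1,0]  acc 0  |  →0  ↓0
  @0  [1,1]  acc 0  |  →0  ↓0
  @1  [0,1]  acc 10  |  →5  ↓2
  @1  [1,0]  acc 1  |  →1  ↓1
  @1  [1,1]  acc 0  |  →0  ↓0
  @2  [0,1]  acc 14  |  →1  ↓4
  @2  [1,0]  acc 16  |  →5  ↓3
  @2  [1,1]  acc 2  |  →1  ↓2
  @3  [0,1]  acc 14  |  →0  ↓0
  @3  [1,0]  acc 16  |  →0  ↓0
  @3  [1,1]  acc 22  |  →5  ↓4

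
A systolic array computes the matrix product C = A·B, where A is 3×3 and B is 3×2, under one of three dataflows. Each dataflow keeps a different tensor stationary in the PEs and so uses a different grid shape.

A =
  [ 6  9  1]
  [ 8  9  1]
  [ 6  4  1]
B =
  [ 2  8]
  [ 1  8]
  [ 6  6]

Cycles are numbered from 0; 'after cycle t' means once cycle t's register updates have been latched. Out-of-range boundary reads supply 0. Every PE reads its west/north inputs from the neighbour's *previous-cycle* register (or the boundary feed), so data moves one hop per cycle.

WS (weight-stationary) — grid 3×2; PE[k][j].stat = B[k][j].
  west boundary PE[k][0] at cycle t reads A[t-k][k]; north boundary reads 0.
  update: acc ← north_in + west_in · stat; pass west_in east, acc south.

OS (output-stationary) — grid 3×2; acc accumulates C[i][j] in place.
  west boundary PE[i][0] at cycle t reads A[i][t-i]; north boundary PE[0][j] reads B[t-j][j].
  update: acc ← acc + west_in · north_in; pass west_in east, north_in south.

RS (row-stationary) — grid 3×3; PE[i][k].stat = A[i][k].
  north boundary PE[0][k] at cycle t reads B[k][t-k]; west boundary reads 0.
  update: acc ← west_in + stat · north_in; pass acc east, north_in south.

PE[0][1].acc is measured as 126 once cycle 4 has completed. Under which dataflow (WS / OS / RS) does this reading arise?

WS (3×2 grid), PE[0][1]:
  c0 r0c1: 0 / 0 / 0
  c1 r0c1: 48 / 6 / 48
  c2 r0c1: 64 / 8 / 64
  c3 r0c1: 48 / 6 / 48
  c4 r0c1: 0 / 0 / 0
OS (3×2 grid), PE[0][1]:
  c0 r0c1: 0 / 0 / 0
  c1 r0c1: 48 / 6 / 8
  c2 r0c1: 120 / 9 / 8
  c3 r0c1: 126 / 1 / 6
  c4 r0c1: 126 / 0 / 0
RS (3×3 grid), PE[0][1]:
  c0 r0c1: 0 / 0 / 0
  c1 r0c1: 21 / 21 / 1
  c2 r0c1: 120 / 120 / 8
  c3 r0c1: 0 / 0 / 0
  c4 r0c1: 0 / 0 / 0

dataflow = OS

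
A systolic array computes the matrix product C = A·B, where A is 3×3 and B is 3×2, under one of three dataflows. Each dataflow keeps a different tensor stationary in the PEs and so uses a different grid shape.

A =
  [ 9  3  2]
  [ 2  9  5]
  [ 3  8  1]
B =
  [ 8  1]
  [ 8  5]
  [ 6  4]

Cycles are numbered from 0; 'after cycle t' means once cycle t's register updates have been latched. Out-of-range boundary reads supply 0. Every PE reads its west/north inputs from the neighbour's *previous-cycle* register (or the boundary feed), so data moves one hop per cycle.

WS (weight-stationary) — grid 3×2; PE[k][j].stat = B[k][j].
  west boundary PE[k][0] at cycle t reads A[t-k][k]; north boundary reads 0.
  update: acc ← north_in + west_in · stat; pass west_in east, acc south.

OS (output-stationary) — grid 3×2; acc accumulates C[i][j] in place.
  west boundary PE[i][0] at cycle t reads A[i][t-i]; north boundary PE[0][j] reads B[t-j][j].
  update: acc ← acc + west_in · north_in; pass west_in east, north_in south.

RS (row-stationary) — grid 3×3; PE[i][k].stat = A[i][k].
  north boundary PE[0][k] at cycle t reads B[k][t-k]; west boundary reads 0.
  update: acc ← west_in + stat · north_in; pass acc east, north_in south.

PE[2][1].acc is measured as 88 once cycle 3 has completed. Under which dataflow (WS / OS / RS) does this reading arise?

dataflow = RS

Under WS (3×2), PE[2][1]:
  @0  [2,1]  acc 0  |  →0  ↓0
  @1  [2,1]  acc 0  |  →0  ↓0
  @2  [2,1]  acc 0  |  →0  ↓0
  @3  [2,1]  acc 32  |  →2  ↓32
Under OS (3×2), PE[2][1]:
  @0  [2,1]  acc 0  |  →0  ↓0
  @1  [2,1]  acc 0  |  →0  ↓0
  @2  [2,1]  acc 0  |  →0  ↓0
  @3  [2,1]  acc 3  |  →3  ↓1
Under RS (3×3), PE[2][1]:
  @0  [2,1]  acc 0  |  →0  ↓0
  @1  [2,1]  acc 0  |  →0  ↓0
  @2  [2,1]  acc 0  |  →0  ↓0
  @3  [2,1]  acc 88  |  →88  ↓8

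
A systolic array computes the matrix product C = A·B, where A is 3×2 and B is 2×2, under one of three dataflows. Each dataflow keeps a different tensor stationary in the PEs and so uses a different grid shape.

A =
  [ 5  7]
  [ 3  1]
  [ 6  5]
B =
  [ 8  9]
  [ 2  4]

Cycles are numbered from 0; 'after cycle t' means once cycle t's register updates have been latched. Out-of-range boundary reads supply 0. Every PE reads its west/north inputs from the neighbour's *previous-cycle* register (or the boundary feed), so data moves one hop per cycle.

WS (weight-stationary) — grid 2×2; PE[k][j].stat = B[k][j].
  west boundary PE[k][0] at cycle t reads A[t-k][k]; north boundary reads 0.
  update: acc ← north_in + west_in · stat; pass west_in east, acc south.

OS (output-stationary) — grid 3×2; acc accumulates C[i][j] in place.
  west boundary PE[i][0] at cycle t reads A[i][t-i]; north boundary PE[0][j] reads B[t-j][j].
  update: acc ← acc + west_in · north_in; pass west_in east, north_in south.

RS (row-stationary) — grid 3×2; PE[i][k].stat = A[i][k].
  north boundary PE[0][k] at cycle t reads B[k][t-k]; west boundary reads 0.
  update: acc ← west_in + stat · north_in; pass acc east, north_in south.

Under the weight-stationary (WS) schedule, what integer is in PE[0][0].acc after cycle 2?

PE[0][0].acc = 48

WS 2×2: PE[0][0] cycle-by-cycle (with neighbour feeds):
  @0  [0,0]  acc 40  |  →5  ↓40
  @1  [0,0]  acc 24  |  →3  ↓24
  @2  [0,0]  acc 48  |  →6  ↓48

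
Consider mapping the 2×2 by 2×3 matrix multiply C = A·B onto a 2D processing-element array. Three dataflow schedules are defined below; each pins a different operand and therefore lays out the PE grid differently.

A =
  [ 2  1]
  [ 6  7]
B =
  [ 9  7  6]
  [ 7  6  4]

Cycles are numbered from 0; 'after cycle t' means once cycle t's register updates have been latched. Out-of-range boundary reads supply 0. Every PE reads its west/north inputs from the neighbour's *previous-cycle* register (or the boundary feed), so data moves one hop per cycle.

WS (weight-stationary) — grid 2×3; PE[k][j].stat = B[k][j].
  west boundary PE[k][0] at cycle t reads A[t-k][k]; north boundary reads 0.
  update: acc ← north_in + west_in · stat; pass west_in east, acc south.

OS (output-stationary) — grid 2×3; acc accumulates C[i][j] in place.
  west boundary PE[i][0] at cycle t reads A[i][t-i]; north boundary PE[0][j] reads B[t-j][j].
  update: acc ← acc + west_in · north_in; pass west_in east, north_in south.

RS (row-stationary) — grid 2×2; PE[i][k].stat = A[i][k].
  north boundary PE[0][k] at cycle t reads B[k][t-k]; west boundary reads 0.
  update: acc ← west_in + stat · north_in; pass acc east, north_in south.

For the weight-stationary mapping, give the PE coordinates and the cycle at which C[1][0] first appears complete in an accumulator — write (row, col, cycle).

WS — PE[1][0] is where C[1][0] collects:
  [0] (1,0) acc=0 (h:0 v:0)
  [1] (1,0) acc=25 (h:1 v:25)
  [2] (1,0) acc=103 (h:7 v:103)

(row, col, cycle) = (1, 0, 2)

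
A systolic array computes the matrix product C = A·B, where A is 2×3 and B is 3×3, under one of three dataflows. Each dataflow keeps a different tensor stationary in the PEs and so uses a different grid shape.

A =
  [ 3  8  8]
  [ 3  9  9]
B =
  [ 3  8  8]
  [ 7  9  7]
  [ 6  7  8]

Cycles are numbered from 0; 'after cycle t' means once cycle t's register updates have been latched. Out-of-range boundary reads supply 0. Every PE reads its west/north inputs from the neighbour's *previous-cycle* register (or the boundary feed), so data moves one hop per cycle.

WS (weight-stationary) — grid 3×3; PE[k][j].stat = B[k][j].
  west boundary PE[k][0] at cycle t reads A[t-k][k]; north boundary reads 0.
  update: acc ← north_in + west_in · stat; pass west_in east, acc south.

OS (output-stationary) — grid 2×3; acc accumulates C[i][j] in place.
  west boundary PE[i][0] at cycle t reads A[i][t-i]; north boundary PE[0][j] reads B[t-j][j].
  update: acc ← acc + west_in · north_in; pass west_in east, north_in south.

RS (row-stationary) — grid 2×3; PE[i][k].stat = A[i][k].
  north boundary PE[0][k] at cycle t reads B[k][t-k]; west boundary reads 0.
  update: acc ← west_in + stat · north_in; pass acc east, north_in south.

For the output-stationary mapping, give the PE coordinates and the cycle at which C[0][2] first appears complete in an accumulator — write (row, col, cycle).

(row, col, cycle) = (0, 2, 4)

OS — PE[0][2] is where C[0][2] collects:
  c0 r0c2: 0 / 0 / 0
  c1 r0c2: 0 / 0 / 0
  c2 r0c2: 24 / 3 / 8
  c3 r0c2: 80 / 8 / 7
  c4 r0c2: 144 / 8 / 8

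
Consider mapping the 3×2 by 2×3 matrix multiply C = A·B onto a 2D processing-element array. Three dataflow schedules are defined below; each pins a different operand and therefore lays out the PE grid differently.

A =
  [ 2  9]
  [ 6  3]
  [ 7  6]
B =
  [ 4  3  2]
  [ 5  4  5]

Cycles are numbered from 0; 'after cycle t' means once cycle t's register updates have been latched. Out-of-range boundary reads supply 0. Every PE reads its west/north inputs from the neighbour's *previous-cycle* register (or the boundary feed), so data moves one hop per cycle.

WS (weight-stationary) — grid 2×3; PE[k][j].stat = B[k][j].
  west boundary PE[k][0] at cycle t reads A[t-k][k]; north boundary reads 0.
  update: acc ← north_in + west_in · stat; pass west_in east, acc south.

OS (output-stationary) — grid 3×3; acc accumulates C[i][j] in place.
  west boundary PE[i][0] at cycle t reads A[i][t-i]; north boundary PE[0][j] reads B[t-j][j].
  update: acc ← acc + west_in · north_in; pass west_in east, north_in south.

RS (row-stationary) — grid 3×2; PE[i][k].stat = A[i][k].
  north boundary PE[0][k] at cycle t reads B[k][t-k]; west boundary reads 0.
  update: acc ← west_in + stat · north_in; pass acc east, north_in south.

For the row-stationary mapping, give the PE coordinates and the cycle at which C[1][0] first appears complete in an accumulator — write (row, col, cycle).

RS: C[1][0] accumulates in PE[1][1]:
  c0 r1c1: 0 / 0 / 0
  c1 r1c1: 0 / 0 / 0
  c2 r1c1: 39 / 39 / 5

(row, col, cycle) = (1, 1, 2)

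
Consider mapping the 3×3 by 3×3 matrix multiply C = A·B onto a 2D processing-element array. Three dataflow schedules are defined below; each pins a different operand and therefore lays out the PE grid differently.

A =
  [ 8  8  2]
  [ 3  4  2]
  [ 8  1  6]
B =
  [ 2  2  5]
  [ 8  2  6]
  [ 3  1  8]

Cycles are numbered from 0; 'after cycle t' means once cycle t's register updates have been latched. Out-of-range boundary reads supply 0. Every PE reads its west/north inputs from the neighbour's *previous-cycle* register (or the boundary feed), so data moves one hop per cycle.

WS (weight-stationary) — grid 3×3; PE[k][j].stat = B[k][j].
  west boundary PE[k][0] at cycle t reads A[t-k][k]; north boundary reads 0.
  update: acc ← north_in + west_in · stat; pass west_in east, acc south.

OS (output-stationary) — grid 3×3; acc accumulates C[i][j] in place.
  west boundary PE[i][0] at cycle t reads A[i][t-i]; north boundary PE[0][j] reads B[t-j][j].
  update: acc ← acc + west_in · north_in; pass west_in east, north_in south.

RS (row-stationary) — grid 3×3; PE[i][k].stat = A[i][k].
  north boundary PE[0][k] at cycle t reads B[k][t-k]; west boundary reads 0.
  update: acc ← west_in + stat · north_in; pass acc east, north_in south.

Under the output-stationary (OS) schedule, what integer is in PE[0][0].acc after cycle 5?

OS (3×3). Following PE[0][0] plus its west/north inputs:
  0: (0,0).acc=16  regs=<8,2>
  1: (0,0).acc=80  regs=<8,8>
  2: (0,0).acc=86  regs=<2,3>
  3: (0,0).acc=86  regs=<0,0>
  4: (0,0).acc=86  regs=<0,0>
  5: (0,0).acc=86  regs=<0,0>

PE[0][0].acc = 86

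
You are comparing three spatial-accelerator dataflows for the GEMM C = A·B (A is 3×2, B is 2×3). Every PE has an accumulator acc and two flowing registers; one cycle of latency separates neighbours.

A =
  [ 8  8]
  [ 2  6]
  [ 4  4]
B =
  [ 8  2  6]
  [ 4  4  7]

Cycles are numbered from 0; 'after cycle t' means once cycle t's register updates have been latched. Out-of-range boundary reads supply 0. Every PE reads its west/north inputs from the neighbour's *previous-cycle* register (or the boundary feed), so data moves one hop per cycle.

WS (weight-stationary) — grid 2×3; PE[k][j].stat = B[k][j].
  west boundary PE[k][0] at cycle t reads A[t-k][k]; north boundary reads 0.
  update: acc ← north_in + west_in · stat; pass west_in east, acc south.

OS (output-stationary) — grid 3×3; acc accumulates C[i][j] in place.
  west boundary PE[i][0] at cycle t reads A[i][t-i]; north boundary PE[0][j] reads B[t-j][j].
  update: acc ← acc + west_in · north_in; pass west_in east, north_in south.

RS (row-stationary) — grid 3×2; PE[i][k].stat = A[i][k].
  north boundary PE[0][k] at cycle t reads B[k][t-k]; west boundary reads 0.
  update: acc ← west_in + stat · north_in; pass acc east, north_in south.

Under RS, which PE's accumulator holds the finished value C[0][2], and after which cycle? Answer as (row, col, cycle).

(row, col, cycle) = (0, 1, 3)

RS — PE[0][1] is where C[0][2] collects:
  t=0 PE[0][1]: acc=0 h=0 v=0
  t=1 PE[0][1]: acc=96 h=96 v=4
  t=2 PE[0][1]: acc=48 h=48 v=4
  t=3 PE[0][1]: acc=104 h=104 v=7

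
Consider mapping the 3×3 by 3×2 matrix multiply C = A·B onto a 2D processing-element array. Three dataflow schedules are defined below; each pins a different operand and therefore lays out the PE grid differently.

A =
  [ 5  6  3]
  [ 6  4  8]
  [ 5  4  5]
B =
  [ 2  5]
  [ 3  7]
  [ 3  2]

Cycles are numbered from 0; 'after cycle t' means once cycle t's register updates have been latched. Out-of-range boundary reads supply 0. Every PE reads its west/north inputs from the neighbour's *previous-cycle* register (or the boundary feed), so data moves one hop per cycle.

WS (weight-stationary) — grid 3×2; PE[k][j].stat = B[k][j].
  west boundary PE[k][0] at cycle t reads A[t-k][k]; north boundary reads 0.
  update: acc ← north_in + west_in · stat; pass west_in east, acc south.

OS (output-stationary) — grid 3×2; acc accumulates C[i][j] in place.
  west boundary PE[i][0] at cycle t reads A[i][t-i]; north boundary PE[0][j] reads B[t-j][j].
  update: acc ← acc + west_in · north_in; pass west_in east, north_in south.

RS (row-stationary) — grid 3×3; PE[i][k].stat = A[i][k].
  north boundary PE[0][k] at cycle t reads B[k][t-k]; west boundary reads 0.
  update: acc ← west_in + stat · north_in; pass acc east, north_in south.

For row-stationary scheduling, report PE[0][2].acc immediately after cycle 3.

PE[0][2].acc = 73

RS (3×3). Following PE[0][2] plus its west/north inputs:
  step 0 · PE0,1: acc=0; fwd→0 fwd↓0
  step 0 · PE0,2: acc=0; fwd→0 fwd↓0
  step 1 · PE0,1: acc=28; fwd→28 fwd↓3
  step 1 · PE0,2: acc=0; fwd→0 fwd↓0
  step 2 · PE0,1: acc=67; fwd→67 fwd↓7
  step 2 · PE0,2: acc=37; fwd→37 fwd↓3
  step 3 · PE0,1: acc=0; fwd→0 fwd↓0
  step 3 · PE0,2: acc=73; fwd→73 fwd↓2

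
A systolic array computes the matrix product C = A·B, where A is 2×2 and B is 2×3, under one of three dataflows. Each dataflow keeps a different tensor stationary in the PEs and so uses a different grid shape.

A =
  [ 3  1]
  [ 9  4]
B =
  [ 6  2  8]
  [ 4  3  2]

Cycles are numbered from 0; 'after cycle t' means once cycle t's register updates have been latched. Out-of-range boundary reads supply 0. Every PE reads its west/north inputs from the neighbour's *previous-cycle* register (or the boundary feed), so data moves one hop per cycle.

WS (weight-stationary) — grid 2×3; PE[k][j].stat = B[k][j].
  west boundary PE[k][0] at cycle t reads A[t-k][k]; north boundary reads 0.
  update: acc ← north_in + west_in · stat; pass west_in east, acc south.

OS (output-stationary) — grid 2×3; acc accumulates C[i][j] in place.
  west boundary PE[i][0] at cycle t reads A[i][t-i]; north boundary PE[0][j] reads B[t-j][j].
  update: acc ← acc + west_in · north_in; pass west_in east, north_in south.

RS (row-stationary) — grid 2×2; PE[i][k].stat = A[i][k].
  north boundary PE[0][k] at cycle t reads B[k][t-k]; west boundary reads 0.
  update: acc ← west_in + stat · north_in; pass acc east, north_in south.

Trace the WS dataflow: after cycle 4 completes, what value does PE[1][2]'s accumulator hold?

PE[1][2].acc = 80

WS (2×3). Following PE[1][2] plus its west/north inputs:
  c0 r0c2: 0 / 0 / 0
  c0 r1c1: 0 / 0 / 0
  c0 r1c2: 0 / 0 / 0
  c1 r0c2: 0 / 0 / 0
  c1 r1c1: 0 / 0 / 0
  c1 r1c2: 0 / 0 / 0
  c2 r0c2: 24 / 3 / 24
  c2 r1c1: 9 / 1 / 9
  c2 r1c2: 0 / 0 / 0
  c3 r0c2: 72 / 9 / 72
  c3 r1c1: 30 / 4 / 30
  c3 r1c2: 26 / 1 / 26
  c4 r0c2: 0 / 0 / 0
  c4 r1c1: 0 / 0 / 0
  c4 r1c2: 80 / 4 / 80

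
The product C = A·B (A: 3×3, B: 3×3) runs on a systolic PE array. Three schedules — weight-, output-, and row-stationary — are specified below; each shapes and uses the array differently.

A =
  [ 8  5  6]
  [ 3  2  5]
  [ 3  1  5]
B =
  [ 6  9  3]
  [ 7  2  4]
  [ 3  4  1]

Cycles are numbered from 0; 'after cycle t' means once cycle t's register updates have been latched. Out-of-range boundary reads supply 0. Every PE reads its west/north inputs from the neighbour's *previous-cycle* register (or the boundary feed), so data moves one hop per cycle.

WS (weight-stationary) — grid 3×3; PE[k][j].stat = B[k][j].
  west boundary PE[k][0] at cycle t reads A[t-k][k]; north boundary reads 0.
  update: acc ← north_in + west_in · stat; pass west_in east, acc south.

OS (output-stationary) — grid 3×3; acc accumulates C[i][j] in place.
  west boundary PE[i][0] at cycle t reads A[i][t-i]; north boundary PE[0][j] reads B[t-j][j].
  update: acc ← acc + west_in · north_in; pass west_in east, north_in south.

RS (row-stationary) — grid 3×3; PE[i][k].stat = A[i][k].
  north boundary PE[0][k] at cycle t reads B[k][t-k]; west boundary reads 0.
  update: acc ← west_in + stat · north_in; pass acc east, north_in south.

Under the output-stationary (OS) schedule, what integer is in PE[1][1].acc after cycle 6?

PE[1][1].acc = 51

OS on a 3×3 grid — tracing PE[1][1] and its feeders:
  0: (0,1).acc=0  regs=<0,0>
  0: (1,0).acc=0  regs=<0,0>
  0: (1,1).acc=0  regs=<0,0>
  1: (0,1).acc=72  regs=<8,9>
  1: (1,0).acc=18  regs=<3,6>
  1: (1,1).acc=0  regs=<0,0>
  2: (0,1).acc=82  regs=<5,2>
  2: (1,0).acc=32  regs=<2,7>
  2: (1,1).acc=27  regs=<3,9>
  3: (0,1).acc=106  regs=<6,4>
  3: (1,0).acc=47  regs=<5,3>
  3: (1,1).acc=31  regs=<2,2>
  4: (0,1).acc=106  regs=<0,0>
  4: (1,0).acc=47  regs=<0,0>
  4: (1,1).acc=51  regs=<5,4>
  5: (0,1).acc=106  regs=<0,0>
  5: (1,0).acc=47  regs=<0,0>
  5: (1,1).acc=51  regs=<0,0>
  6: (0,1).acc=106  regs=<0,0>
  6: (1,0).acc=47  regs=<0,0>
  6: (1,1).acc=51  regs=<0,0>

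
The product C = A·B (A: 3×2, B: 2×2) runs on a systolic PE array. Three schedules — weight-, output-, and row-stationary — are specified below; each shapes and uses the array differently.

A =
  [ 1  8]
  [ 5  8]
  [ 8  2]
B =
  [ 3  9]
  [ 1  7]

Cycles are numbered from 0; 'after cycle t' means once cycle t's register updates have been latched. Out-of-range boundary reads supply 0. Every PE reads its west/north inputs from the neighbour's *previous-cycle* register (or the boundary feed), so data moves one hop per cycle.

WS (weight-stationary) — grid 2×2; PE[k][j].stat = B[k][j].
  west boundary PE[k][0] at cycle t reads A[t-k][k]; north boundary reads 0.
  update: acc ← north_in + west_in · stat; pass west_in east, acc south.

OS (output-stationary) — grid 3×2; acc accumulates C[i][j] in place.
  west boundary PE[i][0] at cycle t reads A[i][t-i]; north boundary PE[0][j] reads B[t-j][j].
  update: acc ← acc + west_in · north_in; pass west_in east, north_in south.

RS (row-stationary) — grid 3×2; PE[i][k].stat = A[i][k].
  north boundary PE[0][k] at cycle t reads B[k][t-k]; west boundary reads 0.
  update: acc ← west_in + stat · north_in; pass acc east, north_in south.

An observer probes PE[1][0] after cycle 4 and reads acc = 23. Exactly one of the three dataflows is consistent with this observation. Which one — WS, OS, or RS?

— WS: 2×2; PE[1][0] trace:
  c0 r1c0: 0 / 0 / 0
  c1 r1c0: 11 / 8 / 11
  c2 r1c0: 23 / 8 / 23
  c3 r1c0: 26 / 2 / 26
  c4 r1c0: 0 / 0 / 0
— OS: 3×2; PE[1][0] trace:
  c0 r1c0: 0 / 0 / 0
  c1 r1c0: 15 / 5 / 3
  c2 r1c0: 23 / 8 / 1
  c3 r1c0: 23 / 0 / 0
  c4 r1c0: 23 / 0 / 0
— RS: 3×2; PE[1][0] trace:
  c0 r1c0: 0 / 0 / 0
  c1 r1c0: 15 / 15 / 3
  c2 r1c0: 45 / 45 / 9
  c3 r1c0: 0 / 0 / 0
  c4 r1c0: 0 / 0 / 0

dataflow = OS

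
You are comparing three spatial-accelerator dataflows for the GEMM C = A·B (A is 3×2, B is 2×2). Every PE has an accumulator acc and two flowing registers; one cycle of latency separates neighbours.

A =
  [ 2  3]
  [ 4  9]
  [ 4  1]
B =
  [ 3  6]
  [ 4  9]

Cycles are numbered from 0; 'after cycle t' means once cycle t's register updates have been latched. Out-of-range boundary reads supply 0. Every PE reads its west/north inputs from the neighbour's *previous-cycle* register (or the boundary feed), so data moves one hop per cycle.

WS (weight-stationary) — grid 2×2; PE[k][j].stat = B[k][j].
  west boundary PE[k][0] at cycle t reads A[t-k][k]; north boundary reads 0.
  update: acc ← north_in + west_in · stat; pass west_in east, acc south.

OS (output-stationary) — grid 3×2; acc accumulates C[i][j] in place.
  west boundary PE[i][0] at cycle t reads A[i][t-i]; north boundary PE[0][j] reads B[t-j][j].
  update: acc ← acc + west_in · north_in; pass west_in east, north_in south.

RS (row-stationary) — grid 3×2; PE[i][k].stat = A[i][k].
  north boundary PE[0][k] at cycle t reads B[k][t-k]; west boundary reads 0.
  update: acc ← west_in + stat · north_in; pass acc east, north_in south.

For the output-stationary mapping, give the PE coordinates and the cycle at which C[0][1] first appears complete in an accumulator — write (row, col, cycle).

OS: C[0][1] accumulates in PE[0][1]:
  cycle 0: PE[0][1] → acc 0, east 0, south 0
  cycle 1: PE[0][1] → acc 12, east 2, south 6
  cycle 2: PE[0][1] → acc 39, east 3, south 9

(row, col, cycle) = (0, 1, 2)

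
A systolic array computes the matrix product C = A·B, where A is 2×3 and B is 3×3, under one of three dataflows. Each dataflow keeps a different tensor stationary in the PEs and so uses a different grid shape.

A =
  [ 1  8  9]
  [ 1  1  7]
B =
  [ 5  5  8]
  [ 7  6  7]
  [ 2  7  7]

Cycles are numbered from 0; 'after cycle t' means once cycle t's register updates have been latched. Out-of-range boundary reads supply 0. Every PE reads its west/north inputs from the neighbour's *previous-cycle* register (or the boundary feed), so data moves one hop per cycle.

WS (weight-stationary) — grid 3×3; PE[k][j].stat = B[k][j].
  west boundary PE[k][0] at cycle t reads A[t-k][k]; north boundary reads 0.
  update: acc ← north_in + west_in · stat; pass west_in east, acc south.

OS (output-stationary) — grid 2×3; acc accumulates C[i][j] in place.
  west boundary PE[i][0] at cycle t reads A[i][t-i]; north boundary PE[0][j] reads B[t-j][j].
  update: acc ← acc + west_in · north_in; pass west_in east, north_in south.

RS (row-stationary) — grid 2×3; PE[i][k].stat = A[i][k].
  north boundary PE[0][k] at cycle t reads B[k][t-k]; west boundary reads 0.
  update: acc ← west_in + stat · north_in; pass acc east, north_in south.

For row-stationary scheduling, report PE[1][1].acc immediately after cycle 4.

RS on a 2×3 grid — tracing PE[1][1] and its feeders:
  step 0 · PE0,1: acc=0; fwd→0 fwd↓0
  step 0 · PE1,0: acc=0; fwd→0 fwd↓0
  step 0 · PE1,1: acc=0; fwd→0 fwd↓0
  step 1 · PE0,1: acc=61; fwd→61 fwd↓7
  step 1 · PE1,0: acc=5; fwd→5 fwd↓5
  step 1 · PE1,1: acc=0; fwd→0 fwd↓0
  step 2 · PE0,1: acc=53; fwd→53 fwd↓6
  step 2 · PE1,0: acc=5; fwd→5 fwd↓5
  step 2 · PE1,1: acc=12; fwd→12 fwd↓7
  step 3 · PE0,1: acc=64; fwd→64 fwd↓7
  step 3 · PE1,0: acc=8; fwd→8 fwd↓8
  step 3 · PE1,1: acc=11; fwd→11 fwd↓6
  step 4 · PE0,1: acc=0; fwd→0 fwd↓0
  step 4 · PE1,0: acc=0; fwd→0 fwd↓0
  step 4 · PE1,1: acc=15; fwd→15 fwd↓7

PE[1][1].acc = 15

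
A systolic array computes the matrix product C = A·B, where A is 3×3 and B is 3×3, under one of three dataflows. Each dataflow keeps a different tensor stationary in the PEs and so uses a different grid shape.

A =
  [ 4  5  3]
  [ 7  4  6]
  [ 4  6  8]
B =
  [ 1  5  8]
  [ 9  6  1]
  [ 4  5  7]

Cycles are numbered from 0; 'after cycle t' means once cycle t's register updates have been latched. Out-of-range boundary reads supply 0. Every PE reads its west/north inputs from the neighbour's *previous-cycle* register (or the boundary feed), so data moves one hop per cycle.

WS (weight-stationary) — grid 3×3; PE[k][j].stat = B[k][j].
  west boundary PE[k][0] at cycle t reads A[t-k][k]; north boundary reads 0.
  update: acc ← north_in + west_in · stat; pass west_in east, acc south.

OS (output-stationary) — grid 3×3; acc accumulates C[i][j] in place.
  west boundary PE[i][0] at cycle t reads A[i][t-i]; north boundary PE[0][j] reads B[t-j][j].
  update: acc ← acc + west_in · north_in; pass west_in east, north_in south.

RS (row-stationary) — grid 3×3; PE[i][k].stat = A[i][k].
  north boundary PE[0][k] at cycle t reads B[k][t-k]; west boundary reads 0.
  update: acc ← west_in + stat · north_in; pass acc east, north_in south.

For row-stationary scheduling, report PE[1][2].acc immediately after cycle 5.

RS (3×3). Following PE[1][2] plus its west/north inputs:
  cycle 0: PE[0][2] → acc 0, east 0, south 0
  cycle 0: PE[1][1] → acc 0, east 0, south 0
  cycle 0: PE[1][2] → acc 0, east 0, south 0
  cycle 1: PE[0][2] → acc 0, east 0, south 0
  cycle 1: PE[1][1] → acc 0, east 0, south 0
  cycle 1: PE[1][2] → acc 0, east 0, south 0
  cycle 2: PE[0][2] → acc 61, east 61, south 4
  cycle 2: PE[1][1] → acc 43, east 43, south 9
  cycle 2: PE[1][2] → acc 0, east 0, south 0
  cycle 3: PE[0][2] → acc 65, east 65, south 5
  cycle 3: PE[1][1] → acc 59, east 59, south 6
  cycle 3: PE[1][2] → acc 67, east 67, south 4
  cycle 4: PE[0][2] → acc 58, east 58, south 7
  cycle 4: PE[1][1] → acc 60, east 60, south 1
  cycle 4: PE[1][2] → acc 89, east 89, south 5
  cycle 5: PE[0][2] → acc 0, east 0, south 0
  cycle 5: PE[1][1] → acc 0, east 0, south 0
  cycle 5: PE[1][2] → acc 102, east 102, south 7

PE[1][2].acc = 102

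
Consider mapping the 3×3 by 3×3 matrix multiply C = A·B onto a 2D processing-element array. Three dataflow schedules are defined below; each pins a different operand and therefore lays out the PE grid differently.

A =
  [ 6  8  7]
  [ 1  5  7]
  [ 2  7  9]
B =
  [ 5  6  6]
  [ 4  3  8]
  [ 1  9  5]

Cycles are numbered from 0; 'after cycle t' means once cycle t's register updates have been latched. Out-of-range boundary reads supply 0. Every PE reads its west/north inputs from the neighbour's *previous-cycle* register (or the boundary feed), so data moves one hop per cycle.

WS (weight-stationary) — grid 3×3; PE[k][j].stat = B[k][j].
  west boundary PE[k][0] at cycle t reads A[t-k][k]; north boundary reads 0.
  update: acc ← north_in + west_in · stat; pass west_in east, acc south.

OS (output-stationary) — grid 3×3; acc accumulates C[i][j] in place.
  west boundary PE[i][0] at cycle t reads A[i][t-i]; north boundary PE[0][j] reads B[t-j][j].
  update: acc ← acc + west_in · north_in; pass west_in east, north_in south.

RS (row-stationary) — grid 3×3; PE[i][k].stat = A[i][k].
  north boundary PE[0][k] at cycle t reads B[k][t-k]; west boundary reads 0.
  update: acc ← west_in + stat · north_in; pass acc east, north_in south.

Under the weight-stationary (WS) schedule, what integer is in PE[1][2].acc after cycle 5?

PE[1][2].acc = 68

WS 3×3: PE[1][2] cycle-by-cycle (with neighbour feeds):
  after 0 — PE[0][2] acc=0, pass-E 0, pass-S 0
  after 0 — PE[1][1] acc=0, pass-E 0, pass-S 0
  after 0 — PE[1][2] acc=0, pass-E 0, pass-S 0
  after 1 — PE[0][2] acc=0, pass-E 0, pass-S 0
  after 1 — PE[1][1] acc=0, pass-E 0, pass-S 0
  after 1 — PE[1][2] acc=0, pass-E 0, pass-S 0
  after 2 — PE[0][2] acc=36, pass-E 6, pass-S 36
  after 2 — PE[1][1] acc=60, pass-E 8, pass-S 60
  after 2 — PE[1][2] acc=0, pass-E 0, pass-S 0
  after 3 — PE[0][2] acc=6, pass-E 1, pass-S 6
  after 3 — PE[1][1] acc=21, pass-E 5, pass-S 21
  after 3 — PE[1][2] acc=100, pass-E 8, pass-S 100
  after 4 — PE[0][2] acc=12, pass-E 2, pass-S 12
  after 4 — PE[1][1] acc=33, pass-E 7, pass-S 33
  after 4 — PE[1][2] acc=46, pass-E 5, pass-S 46
  after 5 — PE[0][2] acc=0, pass-E 0, pass-S 0
  after 5 — PE[1][1] acc=0, pass-E 0, pass-S 0
  after 5 — PE[1][2] acc=68, pass-E 7, pass-S 68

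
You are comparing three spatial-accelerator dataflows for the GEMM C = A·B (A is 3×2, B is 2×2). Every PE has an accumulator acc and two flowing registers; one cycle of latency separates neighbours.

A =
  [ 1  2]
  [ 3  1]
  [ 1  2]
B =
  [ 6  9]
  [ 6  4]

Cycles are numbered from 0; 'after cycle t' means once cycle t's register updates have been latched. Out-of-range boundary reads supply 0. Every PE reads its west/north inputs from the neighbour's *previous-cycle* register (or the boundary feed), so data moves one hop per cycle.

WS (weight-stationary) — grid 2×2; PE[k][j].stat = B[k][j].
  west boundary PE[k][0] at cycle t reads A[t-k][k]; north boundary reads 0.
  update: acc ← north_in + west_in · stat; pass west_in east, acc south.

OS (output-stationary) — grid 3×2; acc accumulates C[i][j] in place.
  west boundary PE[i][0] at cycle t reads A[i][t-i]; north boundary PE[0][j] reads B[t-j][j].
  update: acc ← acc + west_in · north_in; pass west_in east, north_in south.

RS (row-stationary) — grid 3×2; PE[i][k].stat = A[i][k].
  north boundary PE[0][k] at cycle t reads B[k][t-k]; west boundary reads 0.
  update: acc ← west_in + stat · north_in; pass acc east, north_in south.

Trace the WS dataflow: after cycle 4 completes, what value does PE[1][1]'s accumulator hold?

Tracing WS — 2×2 array, target PE[1][1]:
  [0] (0,1) acc=0 (h:0 v:0)
  [0] (1,0) acc=0 (h:0 v:0)
  [0] (1,1) acc=0 (h:0 v:0)
  [1] (0,1) acc=9 (h:1 v:9)
  [1] (1,0) acc=18 (h:2 v:18)
  [1] (1,1) acc=0 (h:0 v:0)
  [2] (0,1) acc=27 (h:3 v:27)
  [2] (1,0) acc=24 (h:1 v:24)
  [2] (1,1) acc=17 (h:2 v:17)
  [3] (0,1) acc=9 (h:1 v:9)
  [3] (1,0) acc=18 (h:2 v:18)
  [3] (1,1) acc=31 (h:1 v:31)
  [4] (0,1) acc=0 (h:0 v:0)
  [4] (1,0) acc=0 (h:0 v:0)
  [4] (1,1) acc=17 (h:2 v:17)

PE[1][1].acc = 17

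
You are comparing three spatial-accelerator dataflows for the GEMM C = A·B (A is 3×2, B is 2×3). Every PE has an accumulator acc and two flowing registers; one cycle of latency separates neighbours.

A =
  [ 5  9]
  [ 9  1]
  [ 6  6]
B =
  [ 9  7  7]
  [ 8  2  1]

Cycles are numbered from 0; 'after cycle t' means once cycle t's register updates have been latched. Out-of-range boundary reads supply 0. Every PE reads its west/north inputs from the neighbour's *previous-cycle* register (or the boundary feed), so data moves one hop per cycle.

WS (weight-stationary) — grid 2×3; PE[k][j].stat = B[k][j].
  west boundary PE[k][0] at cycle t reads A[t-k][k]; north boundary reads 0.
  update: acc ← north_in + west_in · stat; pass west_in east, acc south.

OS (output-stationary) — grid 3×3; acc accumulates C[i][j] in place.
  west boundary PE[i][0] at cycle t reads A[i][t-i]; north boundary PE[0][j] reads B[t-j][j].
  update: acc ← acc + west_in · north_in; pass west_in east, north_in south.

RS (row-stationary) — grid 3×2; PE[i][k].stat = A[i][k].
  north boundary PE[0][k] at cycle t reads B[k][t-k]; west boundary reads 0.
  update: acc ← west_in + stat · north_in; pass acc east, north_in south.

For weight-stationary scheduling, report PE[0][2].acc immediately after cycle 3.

PE[0][2].acc = 63

WS (2×3). Following PE[0][2] plus its west/north inputs:
  c0 r0c1: 0 / 0 / 0
  c0 r0c2: 0 / 0 / 0
  c1 r0c1: 35 / 5 / 35
  c1 r0c2: 0 / 0 / 0
  c2 r0c1: 63 / 9 / 63
  c2 r0c2: 35 / 5 / 35
  c3 r0c1: 42 / 6 / 42
  c3 r0c2: 63 / 9 / 63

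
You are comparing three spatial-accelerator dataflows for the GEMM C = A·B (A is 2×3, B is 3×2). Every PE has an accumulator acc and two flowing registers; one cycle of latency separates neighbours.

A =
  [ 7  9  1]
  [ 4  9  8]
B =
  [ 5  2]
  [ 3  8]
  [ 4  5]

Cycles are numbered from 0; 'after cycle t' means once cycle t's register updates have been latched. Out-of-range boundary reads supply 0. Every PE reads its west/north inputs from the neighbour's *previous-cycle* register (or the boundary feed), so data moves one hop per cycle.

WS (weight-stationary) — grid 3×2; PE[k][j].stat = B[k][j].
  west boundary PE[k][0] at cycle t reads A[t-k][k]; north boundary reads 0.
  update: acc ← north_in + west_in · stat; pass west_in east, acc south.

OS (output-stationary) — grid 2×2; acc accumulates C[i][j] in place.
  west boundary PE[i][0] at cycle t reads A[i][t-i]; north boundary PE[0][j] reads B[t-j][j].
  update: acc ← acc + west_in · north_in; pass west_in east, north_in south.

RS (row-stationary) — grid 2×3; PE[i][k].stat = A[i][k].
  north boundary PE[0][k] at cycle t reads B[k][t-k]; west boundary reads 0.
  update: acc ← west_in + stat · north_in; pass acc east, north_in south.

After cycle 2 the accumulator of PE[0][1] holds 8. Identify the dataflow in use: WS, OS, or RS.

dataflow = WS

Under WS (3×2), PE[0][1]:
  0: (0,1).acc=0  regs=<0,0>
  1: (0,1).acc=14  regs=<7,14>
  2: (0,1).acc=8  regs=<4,8>
Under OS (2×2), PE[0][1]:
  0: (0,1).acc=0  regs=<0,0>
  1: (0,1).acc=14  regs=<7,2>
  2: (0,1).acc=86  regs=<9,8>
Under RS (2×3), PE[0][1]:
  0: (0,1).acc=0  regs=<0,0>
  1: (0,1).acc=62  regs=<62,3>
  2: (0,1).acc=86  regs=<86,8>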